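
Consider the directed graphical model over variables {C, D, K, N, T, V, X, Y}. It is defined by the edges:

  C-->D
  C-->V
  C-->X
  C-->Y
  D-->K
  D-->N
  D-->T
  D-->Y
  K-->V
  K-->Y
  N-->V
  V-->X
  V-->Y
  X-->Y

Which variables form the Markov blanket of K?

K has parent D.
K's children: V, Y.
For each child, the remaining parents (spouses of K):
  V: C, N
  Y: C, D, V, X
Union: {D} ∪ {V, Y} ∪ {C, D, N, V, X} = {C, D, N, V, X, Y}.

{C, D, N, V, X, Y}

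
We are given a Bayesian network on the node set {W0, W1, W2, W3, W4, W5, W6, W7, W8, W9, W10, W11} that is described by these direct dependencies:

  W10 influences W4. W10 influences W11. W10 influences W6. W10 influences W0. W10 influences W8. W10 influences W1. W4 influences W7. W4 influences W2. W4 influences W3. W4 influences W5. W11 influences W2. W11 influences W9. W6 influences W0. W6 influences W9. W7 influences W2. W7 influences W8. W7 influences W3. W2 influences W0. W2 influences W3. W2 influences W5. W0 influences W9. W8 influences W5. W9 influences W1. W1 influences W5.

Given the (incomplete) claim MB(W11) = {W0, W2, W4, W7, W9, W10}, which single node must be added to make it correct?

W6

Ch(W11) = {W2, W9}.
W11 has parent W10.
Co-parents of W11 (other parents of its children):
  W2: W4, W7
  W9: W0, W6
MB(W11) = {W0, W2, W4, W6, W7, W9, W10}.
Comparing with the claimed set, W6 is missing.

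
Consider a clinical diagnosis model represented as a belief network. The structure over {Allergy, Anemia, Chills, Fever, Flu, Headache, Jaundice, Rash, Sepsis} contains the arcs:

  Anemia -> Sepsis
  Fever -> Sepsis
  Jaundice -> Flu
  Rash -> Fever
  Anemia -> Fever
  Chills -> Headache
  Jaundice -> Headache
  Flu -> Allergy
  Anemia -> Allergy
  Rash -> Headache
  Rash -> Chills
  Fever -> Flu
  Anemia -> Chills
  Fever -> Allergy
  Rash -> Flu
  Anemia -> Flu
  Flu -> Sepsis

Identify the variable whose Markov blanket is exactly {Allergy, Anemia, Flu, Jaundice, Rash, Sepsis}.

Fever

The target node must have every member of {Allergy, Anemia, Flu, Jaundice, Rash, Sepsis} as a parent, child, or co-parent, and no others.
Parents of Fever: Anemia, Rash; children: Allergy, Flu, Sepsis; co-parents: Anemia, Flu, Jaundice, Rash.
These exactly cover the given set, so the node is Fever.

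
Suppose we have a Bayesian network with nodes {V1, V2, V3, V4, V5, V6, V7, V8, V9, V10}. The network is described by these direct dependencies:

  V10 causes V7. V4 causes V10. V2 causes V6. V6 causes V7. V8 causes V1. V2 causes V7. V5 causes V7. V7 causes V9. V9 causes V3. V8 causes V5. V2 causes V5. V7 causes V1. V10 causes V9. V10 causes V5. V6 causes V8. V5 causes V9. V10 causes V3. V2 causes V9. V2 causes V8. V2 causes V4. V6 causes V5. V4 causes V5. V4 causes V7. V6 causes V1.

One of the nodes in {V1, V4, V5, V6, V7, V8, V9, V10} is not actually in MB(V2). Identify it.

V1

By definition, MB(V2) is built from V2's parents, V2's children, and the co-parents of V2.
V2's children: V4, V5, V6, V7, V8, V9.
Pa(V2) = {}.
For each child, the remaining parents (spouses of V2):
  V6: —
  V8: V6
  V4: —
  V5: V4, V6, V8, V10
  V7: V4, V5, V6, V10
  V9: V5, V7, V10
MB(V2) = {V4, V5, V6, V7, V8, V9, V10}.
V1 is neither a parent, child, nor co-parent of V2, so it does not belong.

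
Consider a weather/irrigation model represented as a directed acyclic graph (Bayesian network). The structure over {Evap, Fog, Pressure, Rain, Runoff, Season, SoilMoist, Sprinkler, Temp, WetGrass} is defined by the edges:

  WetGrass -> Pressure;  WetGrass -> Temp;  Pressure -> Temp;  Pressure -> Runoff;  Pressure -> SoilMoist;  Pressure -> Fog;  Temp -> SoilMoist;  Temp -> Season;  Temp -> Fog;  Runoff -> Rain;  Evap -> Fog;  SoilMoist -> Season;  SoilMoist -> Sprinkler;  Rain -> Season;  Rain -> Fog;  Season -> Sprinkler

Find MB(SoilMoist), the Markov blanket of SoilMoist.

A node's Markov blanket = Pa ∪ Ch ∪ (parents of Ch other than the node itself).
SoilMoist's parents: Pressure, Temp.
Children of SoilMoist: Season, Sprinkler.
Parents of each child, excluding SoilMoist:
  parents(Season) \ {SoilMoist} = {Rain, Temp}.
  Sprinkler's other parent is Season.
So the Markov blanket of SoilMoist is {Pressure, Rain, Season, Sprinkler, Temp}.

{Pressure, Rain, Season, Sprinkler, Temp}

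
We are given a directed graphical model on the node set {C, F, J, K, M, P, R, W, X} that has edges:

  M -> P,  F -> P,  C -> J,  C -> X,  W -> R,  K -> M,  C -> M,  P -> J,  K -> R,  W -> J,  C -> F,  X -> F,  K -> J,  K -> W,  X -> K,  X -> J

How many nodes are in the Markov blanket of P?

7

By definition, MB(P) is built from P's parents, P's children, and the co-parents of P.
P has parents F, M.
P has child J.
Parents of each child, excluding P:
  J: C, K, W, X
MB(P) = {C, F, J, K, M, W, X}, which has 7 nodes.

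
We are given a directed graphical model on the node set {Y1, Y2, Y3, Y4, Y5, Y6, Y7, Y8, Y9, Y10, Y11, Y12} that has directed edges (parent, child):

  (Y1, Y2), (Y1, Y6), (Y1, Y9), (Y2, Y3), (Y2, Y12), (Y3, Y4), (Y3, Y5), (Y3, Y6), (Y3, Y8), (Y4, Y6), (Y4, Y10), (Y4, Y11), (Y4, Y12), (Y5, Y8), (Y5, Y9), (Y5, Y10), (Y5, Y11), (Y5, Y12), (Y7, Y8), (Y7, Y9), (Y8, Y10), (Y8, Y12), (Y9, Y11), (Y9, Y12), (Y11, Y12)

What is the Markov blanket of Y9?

Recall MB(v) = parents ∪ children ∪ spouses, where spouses are the other parents of v's children.
Y9 has parents Y1, Y5, Y7.
Children of Y9: Y11, Y12.
Other parents of Y9's children:
  parents(Y11) \ {Y9} = {Y4, Y5}.
  Y12 also has parents Y2, Y4, Y5, Y8, Y11.
So the Markov blanket of Y9 is {Y1, Y2, Y4, Y5, Y7, Y8, Y11, Y12}.

{Y1, Y2, Y4, Y5, Y7, Y8, Y11, Y12}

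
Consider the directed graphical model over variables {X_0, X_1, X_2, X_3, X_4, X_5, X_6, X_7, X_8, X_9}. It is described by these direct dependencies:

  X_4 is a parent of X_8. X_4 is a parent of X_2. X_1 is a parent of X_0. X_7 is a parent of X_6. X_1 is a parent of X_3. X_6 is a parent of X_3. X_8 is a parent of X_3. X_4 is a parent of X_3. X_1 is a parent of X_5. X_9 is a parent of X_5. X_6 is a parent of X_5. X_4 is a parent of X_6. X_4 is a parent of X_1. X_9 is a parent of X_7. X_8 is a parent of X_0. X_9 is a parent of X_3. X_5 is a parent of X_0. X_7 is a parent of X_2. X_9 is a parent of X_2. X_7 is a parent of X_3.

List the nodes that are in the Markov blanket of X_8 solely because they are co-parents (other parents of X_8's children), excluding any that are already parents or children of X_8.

Children of X_8: X_0, X_3.
  parents(X_0) \ {X_8} = {X_1, X_5}.
  X_3 also has parents X_1, X_4, X_6, X_7, X_9.
Excluding nodes already adjacent to X_8 (X_0, X_3, X_4), the co-parent-only contribution is {X_1, X_5, X_6, X_7, X_9}.

{X_1, X_5, X_6, X_7, X_9}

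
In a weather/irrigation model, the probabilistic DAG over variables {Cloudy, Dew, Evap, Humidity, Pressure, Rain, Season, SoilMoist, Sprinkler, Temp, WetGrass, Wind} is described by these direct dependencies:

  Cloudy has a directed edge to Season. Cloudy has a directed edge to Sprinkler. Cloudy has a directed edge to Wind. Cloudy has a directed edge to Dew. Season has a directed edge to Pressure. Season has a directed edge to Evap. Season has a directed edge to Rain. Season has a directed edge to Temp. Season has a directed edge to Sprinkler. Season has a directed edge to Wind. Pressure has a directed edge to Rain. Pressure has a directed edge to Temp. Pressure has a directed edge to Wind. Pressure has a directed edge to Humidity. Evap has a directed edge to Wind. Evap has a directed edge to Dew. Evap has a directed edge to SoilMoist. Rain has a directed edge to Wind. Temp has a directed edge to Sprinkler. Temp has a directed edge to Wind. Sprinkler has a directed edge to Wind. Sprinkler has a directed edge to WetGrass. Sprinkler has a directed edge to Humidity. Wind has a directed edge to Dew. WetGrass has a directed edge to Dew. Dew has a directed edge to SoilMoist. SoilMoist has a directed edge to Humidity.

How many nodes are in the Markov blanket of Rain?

7

Rain's children: Wind.
Rain's parents: Pressure, Season.
For each child, the remaining parents (spouses of Rain):
  Wind's other parents are Cloudy, Evap, Pressure, Season, Sprinkler, Temp.
MB(Rain) = {Cloudy, Evap, Pressure, Season, Sprinkler, Temp, Wind}, which has 7 nodes.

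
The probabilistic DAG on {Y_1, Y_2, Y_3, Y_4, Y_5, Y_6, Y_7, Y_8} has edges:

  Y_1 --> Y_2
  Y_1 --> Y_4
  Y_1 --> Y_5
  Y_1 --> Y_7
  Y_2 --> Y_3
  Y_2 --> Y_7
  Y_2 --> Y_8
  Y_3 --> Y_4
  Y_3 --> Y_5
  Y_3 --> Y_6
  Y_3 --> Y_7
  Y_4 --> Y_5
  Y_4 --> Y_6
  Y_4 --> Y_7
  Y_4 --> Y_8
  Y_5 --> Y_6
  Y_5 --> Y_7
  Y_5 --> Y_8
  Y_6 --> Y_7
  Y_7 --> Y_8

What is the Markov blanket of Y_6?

{Y_1, Y_2, Y_3, Y_4, Y_5, Y_7}

Children of Y_6: Y_7.
Y_6's parents: Y_3, Y_4, Y_5.
Other parents of Y_6's children:
  Y_7's other parents are Y_1, Y_2, Y_3, Y_4, Y_5.
MB(Y_6) = {Y_1, Y_2, Y_3, Y_4, Y_5, Y_7}.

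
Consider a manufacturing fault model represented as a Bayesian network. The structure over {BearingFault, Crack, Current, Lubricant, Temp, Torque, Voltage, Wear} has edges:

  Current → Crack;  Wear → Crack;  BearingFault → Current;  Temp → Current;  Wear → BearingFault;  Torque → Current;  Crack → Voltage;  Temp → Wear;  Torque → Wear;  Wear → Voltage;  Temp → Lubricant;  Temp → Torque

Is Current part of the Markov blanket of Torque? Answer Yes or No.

Current is a child of Torque.
So Current ∈ MB(Torque).

Yes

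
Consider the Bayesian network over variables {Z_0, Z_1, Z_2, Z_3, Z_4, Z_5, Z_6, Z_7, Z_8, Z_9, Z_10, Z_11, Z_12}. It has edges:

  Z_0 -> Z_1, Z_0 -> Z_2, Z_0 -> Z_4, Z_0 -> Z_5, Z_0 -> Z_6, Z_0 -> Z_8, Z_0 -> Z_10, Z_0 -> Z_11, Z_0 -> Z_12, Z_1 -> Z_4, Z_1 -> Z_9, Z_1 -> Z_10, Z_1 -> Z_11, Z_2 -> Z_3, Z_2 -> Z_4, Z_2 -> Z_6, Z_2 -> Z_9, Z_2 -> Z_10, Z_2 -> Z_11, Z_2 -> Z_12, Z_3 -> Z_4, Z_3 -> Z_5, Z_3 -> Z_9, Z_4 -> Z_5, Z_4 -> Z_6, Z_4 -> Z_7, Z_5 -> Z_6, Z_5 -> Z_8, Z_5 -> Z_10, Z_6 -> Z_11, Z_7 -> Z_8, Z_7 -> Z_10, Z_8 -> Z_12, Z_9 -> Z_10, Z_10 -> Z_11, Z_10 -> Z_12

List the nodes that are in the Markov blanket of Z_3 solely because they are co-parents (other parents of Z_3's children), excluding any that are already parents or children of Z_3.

Children of Z_3: Z_4, Z_5, Z_9.
  Z_4's other parents are Z_0, Z_1, Z_2.
  Z_5's other parents are Z_0, Z_4.
  Z_9's other parents are Z_1, Z_2.
Excluding nodes already adjacent to Z_3 (Z_2, Z_4, Z_5, Z_9), the co-parent-only contribution is {Z_0, Z_1}.

{Z_0, Z_1}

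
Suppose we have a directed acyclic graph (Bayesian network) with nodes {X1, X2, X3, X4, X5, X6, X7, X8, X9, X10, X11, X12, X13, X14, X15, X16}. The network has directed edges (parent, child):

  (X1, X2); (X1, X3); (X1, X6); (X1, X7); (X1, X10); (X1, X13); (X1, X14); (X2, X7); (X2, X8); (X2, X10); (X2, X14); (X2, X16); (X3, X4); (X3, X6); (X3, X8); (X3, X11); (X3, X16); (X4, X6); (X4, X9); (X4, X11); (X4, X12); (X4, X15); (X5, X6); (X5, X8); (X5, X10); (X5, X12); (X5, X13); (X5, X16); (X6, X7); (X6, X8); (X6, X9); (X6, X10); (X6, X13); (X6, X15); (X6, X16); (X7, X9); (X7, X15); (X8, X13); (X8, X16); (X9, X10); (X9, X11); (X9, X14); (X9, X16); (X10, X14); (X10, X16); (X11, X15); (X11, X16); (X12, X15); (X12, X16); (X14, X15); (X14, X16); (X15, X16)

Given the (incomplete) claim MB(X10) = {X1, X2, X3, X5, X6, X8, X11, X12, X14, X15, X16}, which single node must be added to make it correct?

X9

Recall MB(v) = parents ∪ children ∪ spouses, where spouses are the other parents of v's children.
X10 has parents X1, X2, X5, X6, X9.
X10's children: X14, X16.
Co-parents of X10 (other parents of its children):
  X14: X1, X2, X9
  X16: X2, X3, X5, X6, X8, X9, X11, X12, X14, X15
MB(X10) = {X1, X2, X3, X5, X6, X8, X9, X11, X12, X14, X15, X16}.
Comparing with the claimed set, X9 is missing.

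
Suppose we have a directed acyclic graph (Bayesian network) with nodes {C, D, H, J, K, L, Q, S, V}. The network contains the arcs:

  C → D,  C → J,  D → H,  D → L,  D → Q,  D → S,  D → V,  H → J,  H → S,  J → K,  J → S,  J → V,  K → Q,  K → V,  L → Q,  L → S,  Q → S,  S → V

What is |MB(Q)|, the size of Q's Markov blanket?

6

Parents of Q: D, K, L.
Q has child S.
Parents of each child, excluding Q:
  S's other parents are D, H, J, L.
MB(Q) = {D, H, J, K, L, S}, which has 6 nodes.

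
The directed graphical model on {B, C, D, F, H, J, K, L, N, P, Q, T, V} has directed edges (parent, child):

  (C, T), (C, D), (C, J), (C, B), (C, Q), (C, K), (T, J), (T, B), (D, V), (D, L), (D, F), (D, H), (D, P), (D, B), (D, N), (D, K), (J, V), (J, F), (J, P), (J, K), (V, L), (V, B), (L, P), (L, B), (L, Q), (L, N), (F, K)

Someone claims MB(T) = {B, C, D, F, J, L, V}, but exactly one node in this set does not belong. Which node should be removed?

F

A node's Markov blanket = Pa ∪ Ch ∪ (parents of Ch other than the node itself).
Children of T: B, J.
Parents of T: C.
For each child, the remaining parents (spouses of T):
  J: C
  B: C, D, L, V
MB(T) = {B, C, D, J, L, V}.
F is neither a parent, child, nor co-parent of T, so it does not belong.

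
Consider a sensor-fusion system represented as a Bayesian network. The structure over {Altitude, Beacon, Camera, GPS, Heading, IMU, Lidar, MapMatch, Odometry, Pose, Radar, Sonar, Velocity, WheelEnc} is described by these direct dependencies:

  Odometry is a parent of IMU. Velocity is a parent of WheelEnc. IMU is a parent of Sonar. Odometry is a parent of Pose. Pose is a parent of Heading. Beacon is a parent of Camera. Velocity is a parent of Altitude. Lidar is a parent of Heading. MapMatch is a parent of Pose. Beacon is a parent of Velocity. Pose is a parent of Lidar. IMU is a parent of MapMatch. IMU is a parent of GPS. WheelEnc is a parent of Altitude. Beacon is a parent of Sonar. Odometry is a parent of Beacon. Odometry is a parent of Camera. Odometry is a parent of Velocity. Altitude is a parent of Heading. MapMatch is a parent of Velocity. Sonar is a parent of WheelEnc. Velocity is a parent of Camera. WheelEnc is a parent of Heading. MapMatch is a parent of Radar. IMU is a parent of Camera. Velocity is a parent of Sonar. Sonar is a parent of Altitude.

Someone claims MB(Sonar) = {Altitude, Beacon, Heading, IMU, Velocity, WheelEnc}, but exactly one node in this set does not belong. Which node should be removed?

By definition, MB(Sonar) is built from Sonar's parents, Sonar's children, and the co-parents of Sonar.
Parents of Sonar: Beacon, IMU, Velocity.
Ch(Sonar) = {Altitude, WheelEnc}.
For each child, the remaining parents (spouses of Sonar):
  WheelEnc's other parent is Velocity.
  Altitude also has parents Velocity, WheelEnc.
MB(Sonar) = {Altitude, Beacon, IMU, Velocity, WheelEnc}.
Heading is neither a parent, child, nor co-parent of Sonar, so it does not belong.

Heading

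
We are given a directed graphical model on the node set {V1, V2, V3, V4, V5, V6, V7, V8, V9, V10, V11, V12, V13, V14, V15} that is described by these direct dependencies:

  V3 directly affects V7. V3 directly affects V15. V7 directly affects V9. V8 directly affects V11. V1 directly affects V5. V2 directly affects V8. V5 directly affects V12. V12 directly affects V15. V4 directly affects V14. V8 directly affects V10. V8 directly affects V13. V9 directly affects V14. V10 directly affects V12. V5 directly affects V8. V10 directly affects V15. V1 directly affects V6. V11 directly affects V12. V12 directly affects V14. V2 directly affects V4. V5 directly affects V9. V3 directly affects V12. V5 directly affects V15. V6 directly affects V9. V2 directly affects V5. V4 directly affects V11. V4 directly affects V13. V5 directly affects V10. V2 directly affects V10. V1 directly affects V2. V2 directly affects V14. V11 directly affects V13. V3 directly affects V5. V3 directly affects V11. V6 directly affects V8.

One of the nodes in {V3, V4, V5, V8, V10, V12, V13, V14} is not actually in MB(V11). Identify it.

V11 has children V12, V13.
Pa(V11) = {V3, V4, V8}.
Parents of each child, excluding V11:
  V12 also has parents V3, V5, V10.
  V13 also has parents V4, V8.
MB(V11) = {V3, V4, V5, V8, V10, V12, V13}.
V14 is neither a parent, child, nor co-parent of V11, so it does not belong.

V14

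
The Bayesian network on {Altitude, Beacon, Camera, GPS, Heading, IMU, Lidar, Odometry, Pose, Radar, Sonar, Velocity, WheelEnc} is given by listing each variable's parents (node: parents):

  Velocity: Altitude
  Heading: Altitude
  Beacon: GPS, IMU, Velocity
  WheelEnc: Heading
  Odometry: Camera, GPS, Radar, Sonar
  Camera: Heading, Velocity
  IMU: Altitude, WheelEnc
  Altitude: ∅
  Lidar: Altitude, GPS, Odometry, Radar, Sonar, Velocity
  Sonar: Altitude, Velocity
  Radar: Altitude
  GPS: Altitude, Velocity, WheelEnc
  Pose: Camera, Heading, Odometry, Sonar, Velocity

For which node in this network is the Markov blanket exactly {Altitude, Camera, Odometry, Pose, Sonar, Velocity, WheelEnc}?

The target node must have every member of {Altitude, Camera, Odometry, Pose, Sonar, Velocity, WheelEnc} as a parent, child, or co-parent, and no others.
Parents of Heading: Altitude; children: Camera, Pose, WheelEnc; co-parents: Camera, Odometry, Sonar, Velocity.
These exactly cover the given set, so the node is Heading.

Heading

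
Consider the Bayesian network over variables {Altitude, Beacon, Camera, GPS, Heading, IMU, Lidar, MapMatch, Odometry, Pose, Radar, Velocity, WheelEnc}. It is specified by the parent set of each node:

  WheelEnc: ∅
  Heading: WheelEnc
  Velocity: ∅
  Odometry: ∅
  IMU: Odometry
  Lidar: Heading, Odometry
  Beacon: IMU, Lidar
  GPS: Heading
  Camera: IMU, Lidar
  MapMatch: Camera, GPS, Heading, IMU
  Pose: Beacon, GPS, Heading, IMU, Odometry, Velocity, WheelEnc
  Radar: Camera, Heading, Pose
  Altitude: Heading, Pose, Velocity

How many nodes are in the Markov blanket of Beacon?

Recall MB(v) = parents ∪ children ∪ spouses, where spouses are the other parents of v's children.
Beacon has parents IMU, Lidar.
Ch(Beacon) = {Pose}.
Other parents of Beacon's children:
  Pose: GPS, Heading, IMU, Odometry, Velocity, WheelEnc
MB(Beacon) = {GPS, Heading, IMU, Lidar, Odometry, Pose, Velocity, WheelEnc}, which has 8 nodes.

8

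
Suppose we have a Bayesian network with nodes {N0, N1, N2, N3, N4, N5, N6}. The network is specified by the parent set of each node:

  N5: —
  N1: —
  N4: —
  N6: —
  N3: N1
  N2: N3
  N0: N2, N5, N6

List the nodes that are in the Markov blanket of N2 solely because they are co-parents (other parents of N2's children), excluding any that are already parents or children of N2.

{N5, N6}

Children of N2: N0.
  parents(N0) \ {N2} = {N5, N6}.
Excluding nodes already adjacent to N2 (N0, N3), the co-parent-only contribution is {N5, N6}.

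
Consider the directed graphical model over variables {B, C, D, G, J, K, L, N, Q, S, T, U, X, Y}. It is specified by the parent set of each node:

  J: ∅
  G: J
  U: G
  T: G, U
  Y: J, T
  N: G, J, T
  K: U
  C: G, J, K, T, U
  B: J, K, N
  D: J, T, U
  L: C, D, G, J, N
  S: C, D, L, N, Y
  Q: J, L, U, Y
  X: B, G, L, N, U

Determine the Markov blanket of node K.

The Markov blanket of a node is its parents, its children, and the other parents of its children.
Parents of K: U.
Ch(K) = {B, C}.
Co-parents of K (other parents of its children):
  C: G, J, T, U
  B: J, N
So the Markov blanket of K is {B, C, G, J, N, T, U}.

{B, C, G, J, N, T, U}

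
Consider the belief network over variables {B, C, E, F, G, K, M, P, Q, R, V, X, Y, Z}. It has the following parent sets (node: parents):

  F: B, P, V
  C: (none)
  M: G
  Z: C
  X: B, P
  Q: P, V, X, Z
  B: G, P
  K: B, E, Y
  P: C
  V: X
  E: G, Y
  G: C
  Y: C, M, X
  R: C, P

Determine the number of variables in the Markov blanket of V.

6

By definition, MB(V) is built from V's parents, V's children, and the co-parents of V.
Children of V: F, Q.
Pa(V) = {X}.
For each child, the remaining parents (spouses of V):
  F also has parents B, P.
  parents(Q) \ {V} = {P, X, Z}.
MB(V) = {B, F, P, Q, X, Z}, which has 6 nodes.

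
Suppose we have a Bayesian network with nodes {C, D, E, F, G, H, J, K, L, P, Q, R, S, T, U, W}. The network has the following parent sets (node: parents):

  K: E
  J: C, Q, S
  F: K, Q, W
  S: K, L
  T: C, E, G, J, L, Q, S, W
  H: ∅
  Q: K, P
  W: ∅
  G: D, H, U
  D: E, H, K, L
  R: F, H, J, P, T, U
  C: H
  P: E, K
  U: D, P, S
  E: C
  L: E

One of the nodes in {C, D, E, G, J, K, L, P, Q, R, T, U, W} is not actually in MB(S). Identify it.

R

A node's Markov blanket = Pa ∪ Ch ∪ (parents of Ch other than the node itself).
Pa(S) = {K, L}.
S's children: J, T, U.
Co-parents of S (other parents of its children):
  J's other parents are C, Q.
  U's other parents are D, P.
  T's other parents are C, E, G, J, L, Q, W.
MB(S) = {C, D, E, G, J, K, L, P, Q, T, U, W}.
R is neither a parent, child, nor co-parent of S, so it does not belong.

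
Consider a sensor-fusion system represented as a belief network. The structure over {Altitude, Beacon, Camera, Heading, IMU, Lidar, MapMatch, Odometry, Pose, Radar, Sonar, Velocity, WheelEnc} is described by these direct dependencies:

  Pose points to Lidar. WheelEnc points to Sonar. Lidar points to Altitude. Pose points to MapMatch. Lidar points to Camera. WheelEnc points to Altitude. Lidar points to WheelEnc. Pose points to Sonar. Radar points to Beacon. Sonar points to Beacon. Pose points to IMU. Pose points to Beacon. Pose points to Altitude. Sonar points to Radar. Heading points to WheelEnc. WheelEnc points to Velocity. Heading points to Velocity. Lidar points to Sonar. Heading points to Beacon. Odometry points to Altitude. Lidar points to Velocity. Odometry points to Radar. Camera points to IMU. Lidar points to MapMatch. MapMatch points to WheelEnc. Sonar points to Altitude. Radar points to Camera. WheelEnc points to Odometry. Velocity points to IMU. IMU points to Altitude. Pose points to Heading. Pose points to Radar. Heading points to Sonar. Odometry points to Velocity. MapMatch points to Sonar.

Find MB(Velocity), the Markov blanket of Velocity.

{Camera, Heading, IMU, Lidar, Odometry, Pose, WheelEnc}

Velocity's parents: Heading, Lidar, Odometry, WheelEnc.
Velocity has child IMU.
Co-parents of Velocity (other parents of its children):
  IMU's other parents are Camera, Pose.
Union: {Heading, Lidar, Odometry, WheelEnc} ∪ {IMU} ∪ {Camera, Pose} = {Camera, Heading, IMU, Lidar, Odometry, Pose, WheelEnc}.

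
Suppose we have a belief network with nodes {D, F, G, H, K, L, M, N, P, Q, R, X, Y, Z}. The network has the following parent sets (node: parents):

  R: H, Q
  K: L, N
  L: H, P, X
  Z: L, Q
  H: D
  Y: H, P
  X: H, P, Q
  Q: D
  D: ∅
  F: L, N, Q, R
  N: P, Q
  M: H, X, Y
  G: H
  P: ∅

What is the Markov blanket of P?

Parents of P: none.
Children of P: L, N, X, Y.
Other parents of P's children:
  X: H, Q
  N: Q
  Y: H
  L: H, X
MB(P) = {H, L, N, Q, X, Y}.

{H, L, N, Q, X, Y}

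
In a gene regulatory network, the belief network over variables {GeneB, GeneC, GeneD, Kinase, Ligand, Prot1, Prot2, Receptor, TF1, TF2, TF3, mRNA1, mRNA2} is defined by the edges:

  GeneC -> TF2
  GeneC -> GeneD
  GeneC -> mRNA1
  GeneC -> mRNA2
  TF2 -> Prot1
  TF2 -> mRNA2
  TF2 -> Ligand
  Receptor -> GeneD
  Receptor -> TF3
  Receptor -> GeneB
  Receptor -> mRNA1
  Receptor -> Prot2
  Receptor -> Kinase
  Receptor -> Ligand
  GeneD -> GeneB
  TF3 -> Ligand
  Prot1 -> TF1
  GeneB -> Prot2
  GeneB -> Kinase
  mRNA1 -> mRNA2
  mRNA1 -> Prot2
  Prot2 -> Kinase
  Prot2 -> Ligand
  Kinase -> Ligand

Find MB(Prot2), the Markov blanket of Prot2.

{GeneB, Kinase, Ligand, Receptor, TF2, TF3, mRNA1}

The Markov blanket of a node is its parents, its children, and the other parents of its children.
Prot2's children: Kinase, Ligand.
Prot2's parents: GeneB, Receptor, mRNA1.
Other parents of Prot2's children:
  parents(Kinase) \ {Prot2} = {GeneB, Receptor}.
  Ligand also has parents Kinase, Receptor, TF2, TF3.
Taking the union gives {GeneB, Kinase, Ligand, Receptor, TF2, TF3, mRNA1}.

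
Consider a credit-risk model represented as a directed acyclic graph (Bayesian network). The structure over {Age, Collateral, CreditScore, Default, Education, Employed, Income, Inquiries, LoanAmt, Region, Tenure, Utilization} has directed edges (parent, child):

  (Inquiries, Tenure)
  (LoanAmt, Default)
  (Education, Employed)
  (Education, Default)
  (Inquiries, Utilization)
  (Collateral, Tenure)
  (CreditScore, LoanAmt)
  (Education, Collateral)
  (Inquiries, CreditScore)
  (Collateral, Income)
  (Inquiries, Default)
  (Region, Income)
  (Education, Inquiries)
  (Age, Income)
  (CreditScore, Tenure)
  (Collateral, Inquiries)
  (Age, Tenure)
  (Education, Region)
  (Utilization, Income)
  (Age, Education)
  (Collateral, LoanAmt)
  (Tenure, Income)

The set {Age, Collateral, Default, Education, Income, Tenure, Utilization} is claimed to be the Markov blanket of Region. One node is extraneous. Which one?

Region's parents: Education.
Children of Region: Income.
Co-parents of Region (other parents of its children):
  Income: Age, Collateral, Tenure, Utilization
MB(Region) = {Age, Collateral, Education, Income, Tenure, Utilization}.
Default is neither a parent, child, nor co-parent of Region, so it does not belong.

Default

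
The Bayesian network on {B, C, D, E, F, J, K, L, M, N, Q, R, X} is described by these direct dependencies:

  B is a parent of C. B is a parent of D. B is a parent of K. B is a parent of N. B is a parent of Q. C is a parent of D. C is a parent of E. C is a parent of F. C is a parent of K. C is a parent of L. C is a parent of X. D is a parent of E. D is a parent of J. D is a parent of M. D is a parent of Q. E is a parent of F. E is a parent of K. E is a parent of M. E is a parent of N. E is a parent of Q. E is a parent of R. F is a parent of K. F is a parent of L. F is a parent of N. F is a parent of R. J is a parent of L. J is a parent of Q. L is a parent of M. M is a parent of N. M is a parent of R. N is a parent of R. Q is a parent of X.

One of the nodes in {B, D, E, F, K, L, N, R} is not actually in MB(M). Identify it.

Recall MB(v) = parents ∪ children ∪ spouses, where spouses are the other parents of v's children.
M has children N, R.
Pa(M) = {D, E, L}.
Other parents of M's children:
  parents(N) \ {M} = {B, E, F}.
  parents(R) \ {M} = {E, F, N}.
MB(M) = {B, D, E, F, L, N, R}.
K is neither a parent, child, nor co-parent of M, so it does not belong.

K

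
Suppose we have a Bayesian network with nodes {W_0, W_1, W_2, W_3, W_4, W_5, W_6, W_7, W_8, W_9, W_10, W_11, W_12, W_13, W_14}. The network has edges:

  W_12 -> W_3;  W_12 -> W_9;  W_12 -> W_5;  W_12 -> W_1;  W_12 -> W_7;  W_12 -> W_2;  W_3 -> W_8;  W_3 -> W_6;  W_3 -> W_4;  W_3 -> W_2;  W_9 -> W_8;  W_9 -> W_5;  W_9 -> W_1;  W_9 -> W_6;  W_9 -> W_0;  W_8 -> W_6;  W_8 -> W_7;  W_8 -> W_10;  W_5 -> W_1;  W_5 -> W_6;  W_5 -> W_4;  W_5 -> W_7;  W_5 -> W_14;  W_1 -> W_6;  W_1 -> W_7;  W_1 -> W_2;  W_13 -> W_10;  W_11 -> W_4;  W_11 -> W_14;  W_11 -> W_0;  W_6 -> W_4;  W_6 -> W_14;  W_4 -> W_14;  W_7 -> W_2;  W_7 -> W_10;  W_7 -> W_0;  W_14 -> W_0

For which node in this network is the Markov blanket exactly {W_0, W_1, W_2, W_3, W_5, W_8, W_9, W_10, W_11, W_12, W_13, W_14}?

The target node must have every member of {W_0, W_1, W_2, W_3, W_5, W_8, W_9, W_10, W_11, W_12, W_13, W_14} as a parent, child, or co-parent, and no others.
Parents of W_7: W_1, W_5, W_8, W_12; children: W_0, W_2, W_10; co-parents: W_1, W_3, W_8, W_9, W_11, W_12, W_13, W_14.
These exactly cover the given set, so the node is W_7.

W_7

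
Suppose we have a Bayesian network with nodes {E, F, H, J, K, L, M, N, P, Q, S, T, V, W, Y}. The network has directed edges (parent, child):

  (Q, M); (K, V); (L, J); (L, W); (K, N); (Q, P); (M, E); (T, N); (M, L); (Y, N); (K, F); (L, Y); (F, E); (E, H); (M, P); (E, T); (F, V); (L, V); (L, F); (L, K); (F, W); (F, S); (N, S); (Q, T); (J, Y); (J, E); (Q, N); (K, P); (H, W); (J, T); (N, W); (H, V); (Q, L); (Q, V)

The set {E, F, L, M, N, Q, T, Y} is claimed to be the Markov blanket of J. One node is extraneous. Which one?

Pa(J) = {L}.
J's children: E, T, Y.
Co-parents of J (other parents of its children):
  Y: L
  E: F, M
  T: E, Q
MB(J) = {E, F, L, M, Q, T, Y}.
N is neither a parent, child, nor co-parent of J, so it does not belong.

N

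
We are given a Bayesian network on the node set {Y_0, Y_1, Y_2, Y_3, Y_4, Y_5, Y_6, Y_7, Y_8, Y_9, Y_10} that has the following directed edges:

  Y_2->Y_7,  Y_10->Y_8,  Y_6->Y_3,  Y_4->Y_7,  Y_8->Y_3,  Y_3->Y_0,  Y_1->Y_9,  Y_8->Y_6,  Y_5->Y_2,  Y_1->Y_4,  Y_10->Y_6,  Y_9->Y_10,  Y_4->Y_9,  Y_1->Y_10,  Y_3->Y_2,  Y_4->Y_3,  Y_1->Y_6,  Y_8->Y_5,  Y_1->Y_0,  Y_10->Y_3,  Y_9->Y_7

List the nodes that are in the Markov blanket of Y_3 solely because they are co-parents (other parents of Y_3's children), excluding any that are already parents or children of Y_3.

{Y_1, Y_5}

Children of Y_3: Y_0, Y_2.
  Y_2 also has parent Y_5.
  parents(Y_0) \ {Y_3} = {Y_1}.
Excluding nodes already adjacent to Y_3 (Y_0, Y_2, Y_4, Y_6, Y_8, Y_10), the co-parent-only contribution is {Y_1, Y_5}.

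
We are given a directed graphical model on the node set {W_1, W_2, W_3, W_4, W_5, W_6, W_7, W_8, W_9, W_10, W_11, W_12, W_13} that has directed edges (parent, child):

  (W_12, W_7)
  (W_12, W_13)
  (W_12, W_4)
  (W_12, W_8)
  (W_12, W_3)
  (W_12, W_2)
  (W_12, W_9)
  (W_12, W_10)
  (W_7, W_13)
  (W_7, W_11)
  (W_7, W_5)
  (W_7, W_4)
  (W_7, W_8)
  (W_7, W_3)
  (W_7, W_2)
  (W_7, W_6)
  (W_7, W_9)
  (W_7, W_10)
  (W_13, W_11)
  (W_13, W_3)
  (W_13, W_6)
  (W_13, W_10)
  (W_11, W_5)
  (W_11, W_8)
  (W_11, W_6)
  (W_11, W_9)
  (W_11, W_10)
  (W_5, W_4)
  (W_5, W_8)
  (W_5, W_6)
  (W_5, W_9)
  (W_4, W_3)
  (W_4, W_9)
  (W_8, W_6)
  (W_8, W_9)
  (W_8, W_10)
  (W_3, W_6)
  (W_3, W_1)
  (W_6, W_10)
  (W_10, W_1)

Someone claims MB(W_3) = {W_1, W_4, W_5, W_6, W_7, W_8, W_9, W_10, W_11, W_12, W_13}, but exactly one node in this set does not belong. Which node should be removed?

W_9

A node's Markov blanket = Pa ∪ Ch ∪ (parents of Ch other than the node itself).
Pa(W_3) = {W_4, W_7, W_12, W_13}.
Ch(W_3) = {W_1, W_6}.
Other parents of W_3's children:
  parents(W_6) \ {W_3} = {W_5, W_7, W_8, W_11, W_13}.
  W_1 also has parent W_10.
MB(W_3) = {W_1, W_4, W_5, W_6, W_7, W_8, W_10, W_11, W_12, W_13}.
W_9 is neither a parent, child, nor co-parent of W_3, so it does not belong.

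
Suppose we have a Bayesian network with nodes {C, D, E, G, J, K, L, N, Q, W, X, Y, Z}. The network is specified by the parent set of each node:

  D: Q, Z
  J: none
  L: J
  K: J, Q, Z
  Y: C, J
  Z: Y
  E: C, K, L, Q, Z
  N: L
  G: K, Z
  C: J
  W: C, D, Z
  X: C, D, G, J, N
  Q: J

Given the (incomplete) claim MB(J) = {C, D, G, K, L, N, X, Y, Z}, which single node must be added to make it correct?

Q

Recall MB(v) = parents ∪ children ∪ spouses, where spouses are the other parents of v's children.
Pa(J) = {}.
J's children: C, K, L, Q, X, Y.
Co-parents of J (other parents of its children):
  C: no additional parents.
  Y also has parent C.
  Q has no other parent.
  parents(K) \ {J} = {Q, Z}.
  L: no additional parents.
  X's other parents are C, D, G, N.
MB(J) = {C, D, G, K, L, N, Q, X, Y, Z}.
Comparing with the claimed set, Q is missing.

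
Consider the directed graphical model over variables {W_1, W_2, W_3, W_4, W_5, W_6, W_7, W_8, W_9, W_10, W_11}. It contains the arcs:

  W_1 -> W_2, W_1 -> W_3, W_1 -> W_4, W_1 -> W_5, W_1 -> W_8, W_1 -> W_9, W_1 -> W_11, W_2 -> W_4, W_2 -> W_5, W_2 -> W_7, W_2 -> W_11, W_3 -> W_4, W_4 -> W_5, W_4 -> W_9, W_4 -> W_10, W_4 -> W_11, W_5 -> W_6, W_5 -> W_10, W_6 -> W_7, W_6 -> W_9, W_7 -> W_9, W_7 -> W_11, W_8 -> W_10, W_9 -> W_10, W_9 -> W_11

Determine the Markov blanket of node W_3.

The Markov blanket of a node is its parents, its children, and the other parents of its children.
Pa(W_3) = {W_1}.
Ch(W_3) = {W_4}.
Parents of each child, excluding W_3:
  W_4 also has parents W_1, W_2.
MB(W_3) = {W_1, W_2, W_4}.

{W_1, W_2, W_4}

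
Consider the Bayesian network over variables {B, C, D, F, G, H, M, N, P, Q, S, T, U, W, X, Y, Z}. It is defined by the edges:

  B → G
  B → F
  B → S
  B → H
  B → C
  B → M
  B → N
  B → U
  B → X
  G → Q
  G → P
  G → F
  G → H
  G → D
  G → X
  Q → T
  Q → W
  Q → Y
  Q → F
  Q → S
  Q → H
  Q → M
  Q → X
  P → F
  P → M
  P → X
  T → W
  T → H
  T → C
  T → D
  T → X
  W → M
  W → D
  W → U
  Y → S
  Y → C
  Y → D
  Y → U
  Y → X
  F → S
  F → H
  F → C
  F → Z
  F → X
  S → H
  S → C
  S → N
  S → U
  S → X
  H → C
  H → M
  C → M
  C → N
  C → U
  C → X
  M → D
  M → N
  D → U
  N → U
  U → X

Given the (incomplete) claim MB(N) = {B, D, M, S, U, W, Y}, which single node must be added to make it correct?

The Markov blanket of a node is its parents, its children, and the other parents of its children.
Ch(N) = {U}.
Pa(N) = {B, C, M, S}.
For each child, the remaining parents (spouses of N):
  U: B, C, D, S, W, Y
MB(N) = {B, C, D, M, S, U, W, Y}.
Comparing with the claimed set, C is missing.

C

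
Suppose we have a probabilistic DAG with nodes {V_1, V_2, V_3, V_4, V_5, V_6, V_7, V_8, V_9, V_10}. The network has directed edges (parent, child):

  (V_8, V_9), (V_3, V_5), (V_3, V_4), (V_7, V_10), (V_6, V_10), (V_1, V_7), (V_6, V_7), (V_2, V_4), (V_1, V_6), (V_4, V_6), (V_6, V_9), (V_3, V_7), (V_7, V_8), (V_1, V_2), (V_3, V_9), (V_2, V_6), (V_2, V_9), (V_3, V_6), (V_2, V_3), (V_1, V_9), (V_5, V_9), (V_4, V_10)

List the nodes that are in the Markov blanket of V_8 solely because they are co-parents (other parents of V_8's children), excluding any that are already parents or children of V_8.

Children of V_8: V_9.
  V_9's other parents are V_1, V_2, V_3, V_5, V_6.
Excluding nodes already adjacent to V_8 (V_7, V_9), the co-parent-only contribution is {V_1, V_2, V_3, V_5, V_6}.

{V_1, V_2, V_3, V_5, V_6}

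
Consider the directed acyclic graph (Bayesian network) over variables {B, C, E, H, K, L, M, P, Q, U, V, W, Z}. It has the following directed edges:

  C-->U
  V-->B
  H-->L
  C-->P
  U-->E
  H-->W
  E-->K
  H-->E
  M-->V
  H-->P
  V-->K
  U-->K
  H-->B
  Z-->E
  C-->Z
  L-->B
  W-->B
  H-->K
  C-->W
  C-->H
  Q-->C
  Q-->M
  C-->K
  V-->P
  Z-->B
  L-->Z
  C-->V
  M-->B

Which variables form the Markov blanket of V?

By definition, MB(V) is built from V's parents, V's children, and the co-parents of V.
Parents of V: C, M.
Ch(V) = {B, K, P}.
Parents of each child, excluding V:
  parents(K) \ {V} = {C, E, H, U}.
  P's other parents are C, H.
  parents(B) \ {V} = {H, L, M, W, Z}.
Taking the union gives {B, C, E, H, K, L, M, P, U, W, Z}.

{B, C, E, H, K, L, M, P, U, W, Z}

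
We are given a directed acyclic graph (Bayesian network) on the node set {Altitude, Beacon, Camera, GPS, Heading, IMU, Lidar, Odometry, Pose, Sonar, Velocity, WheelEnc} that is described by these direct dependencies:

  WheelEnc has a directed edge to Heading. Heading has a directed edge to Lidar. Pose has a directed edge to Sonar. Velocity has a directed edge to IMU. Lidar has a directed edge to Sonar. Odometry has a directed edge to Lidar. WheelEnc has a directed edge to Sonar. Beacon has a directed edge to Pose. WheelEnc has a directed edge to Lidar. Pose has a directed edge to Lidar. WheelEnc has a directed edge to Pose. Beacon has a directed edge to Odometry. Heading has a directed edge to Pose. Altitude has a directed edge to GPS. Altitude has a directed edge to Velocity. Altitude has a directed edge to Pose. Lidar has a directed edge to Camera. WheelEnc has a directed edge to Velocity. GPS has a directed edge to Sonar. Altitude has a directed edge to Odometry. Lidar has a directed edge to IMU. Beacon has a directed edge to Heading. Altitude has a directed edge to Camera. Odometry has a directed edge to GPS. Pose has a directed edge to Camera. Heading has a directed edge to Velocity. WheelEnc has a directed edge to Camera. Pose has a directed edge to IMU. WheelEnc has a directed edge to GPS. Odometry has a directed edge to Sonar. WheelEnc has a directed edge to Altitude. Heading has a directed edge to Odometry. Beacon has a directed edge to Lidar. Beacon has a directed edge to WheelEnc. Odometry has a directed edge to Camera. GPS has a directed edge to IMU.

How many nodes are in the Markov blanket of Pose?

Ch(Pose) = {Camera, IMU, Lidar, Sonar}.
Pose's parents: Altitude, Beacon, Heading, WheelEnc.
Other parents of Pose's children:
  Lidar: Beacon, Heading, Odometry, WheelEnc
  IMU: GPS, Lidar, Velocity
  Camera: Altitude, Lidar, Odometry, WheelEnc
  Sonar: GPS, Lidar, Odometry, WheelEnc
MB(Pose) = {Altitude, Beacon, Camera, GPS, Heading, IMU, Lidar, Odometry, Sonar, Velocity, WheelEnc}, which has 11 nodes.

11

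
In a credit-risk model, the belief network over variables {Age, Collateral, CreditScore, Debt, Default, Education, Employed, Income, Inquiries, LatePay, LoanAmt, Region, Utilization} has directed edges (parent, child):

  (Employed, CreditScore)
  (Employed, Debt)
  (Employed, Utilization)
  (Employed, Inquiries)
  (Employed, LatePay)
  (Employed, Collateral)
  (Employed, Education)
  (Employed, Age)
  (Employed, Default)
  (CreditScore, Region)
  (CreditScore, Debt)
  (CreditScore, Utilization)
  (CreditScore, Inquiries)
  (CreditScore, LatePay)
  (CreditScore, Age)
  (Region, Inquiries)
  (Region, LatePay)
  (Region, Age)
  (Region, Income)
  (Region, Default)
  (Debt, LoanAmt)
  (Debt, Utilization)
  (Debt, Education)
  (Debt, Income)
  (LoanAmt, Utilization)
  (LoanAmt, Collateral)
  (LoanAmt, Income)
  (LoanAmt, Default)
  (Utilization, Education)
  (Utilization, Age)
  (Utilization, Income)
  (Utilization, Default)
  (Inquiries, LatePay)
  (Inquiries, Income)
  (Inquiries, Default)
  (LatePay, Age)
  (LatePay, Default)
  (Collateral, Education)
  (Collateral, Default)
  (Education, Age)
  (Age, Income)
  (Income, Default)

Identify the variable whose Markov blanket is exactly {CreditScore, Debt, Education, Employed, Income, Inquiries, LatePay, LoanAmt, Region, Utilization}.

The target node must have every member of {CreditScore, Debt, Education, Employed, Income, Inquiries, LatePay, LoanAmt, Region, Utilization} as a parent, child, or co-parent, and no others.
Parents of Age: CreditScore, Education, Employed, LatePay, Region, Utilization; children: Income; co-parents: Debt, Inquiries, LoanAmt, Region, Utilization.
These exactly cover the given set, so the node is Age.

Age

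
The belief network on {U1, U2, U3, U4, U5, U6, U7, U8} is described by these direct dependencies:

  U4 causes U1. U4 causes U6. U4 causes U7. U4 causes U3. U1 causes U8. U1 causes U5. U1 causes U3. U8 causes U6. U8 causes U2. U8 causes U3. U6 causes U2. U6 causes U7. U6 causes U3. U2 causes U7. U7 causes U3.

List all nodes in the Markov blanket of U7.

{U1, U2, U3, U4, U6, U8}

Pa(U7) = {U2, U4, U6}.
U7 has child U3.
Other parents of U7's children:
  parents(U3) \ {U7} = {U1, U4, U6, U8}.
MB(U7) = {U1, U2, U3, U4, U6, U8}.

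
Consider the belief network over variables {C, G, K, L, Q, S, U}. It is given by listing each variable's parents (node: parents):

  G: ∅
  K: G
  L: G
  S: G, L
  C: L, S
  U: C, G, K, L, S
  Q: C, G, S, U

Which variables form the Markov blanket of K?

{C, G, L, S, U}

K has parent G.
Children of K: U.
Parents of each child, excluding K:
  U: C, G, L, S
Union: {G} ∪ {U} ∪ {C, G, L, S} = {C, G, L, S, U}.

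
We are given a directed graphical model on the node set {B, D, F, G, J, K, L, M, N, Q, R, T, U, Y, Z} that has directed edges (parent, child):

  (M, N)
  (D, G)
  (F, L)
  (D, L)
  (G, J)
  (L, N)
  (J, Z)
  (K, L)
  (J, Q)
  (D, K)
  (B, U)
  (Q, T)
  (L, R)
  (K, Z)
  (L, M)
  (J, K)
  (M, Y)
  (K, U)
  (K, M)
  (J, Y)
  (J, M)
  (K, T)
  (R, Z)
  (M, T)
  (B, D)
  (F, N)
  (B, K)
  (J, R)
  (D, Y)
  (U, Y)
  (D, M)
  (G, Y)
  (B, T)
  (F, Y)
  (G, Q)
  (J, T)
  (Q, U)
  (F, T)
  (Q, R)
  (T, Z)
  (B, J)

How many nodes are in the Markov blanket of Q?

Q has parents G, J.
Q's children: R, T, U.
Parents of each child, excluding Q:
  parents(R) \ {Q} = {J, L}.
  T's other parents are B, F, J, K, M.
  U also has parents B, K.
MB(Q) = {B, F, G, J, K, L, M, R, T, U}, which has 10 nodes.

10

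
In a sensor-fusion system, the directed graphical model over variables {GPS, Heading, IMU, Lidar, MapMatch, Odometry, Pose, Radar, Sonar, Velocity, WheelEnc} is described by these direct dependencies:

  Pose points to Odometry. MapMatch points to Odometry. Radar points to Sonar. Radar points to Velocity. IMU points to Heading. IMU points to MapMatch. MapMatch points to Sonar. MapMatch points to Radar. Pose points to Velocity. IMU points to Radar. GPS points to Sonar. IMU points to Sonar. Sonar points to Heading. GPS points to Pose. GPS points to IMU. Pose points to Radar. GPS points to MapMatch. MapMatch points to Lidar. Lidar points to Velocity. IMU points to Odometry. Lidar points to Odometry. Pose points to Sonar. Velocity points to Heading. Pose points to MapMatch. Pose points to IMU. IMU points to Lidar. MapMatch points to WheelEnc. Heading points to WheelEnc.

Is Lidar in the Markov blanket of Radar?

Yes

Lidar is a co-parent of Radar: both are parents of Velocity.
So Lidar ∈ MB(Radar).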